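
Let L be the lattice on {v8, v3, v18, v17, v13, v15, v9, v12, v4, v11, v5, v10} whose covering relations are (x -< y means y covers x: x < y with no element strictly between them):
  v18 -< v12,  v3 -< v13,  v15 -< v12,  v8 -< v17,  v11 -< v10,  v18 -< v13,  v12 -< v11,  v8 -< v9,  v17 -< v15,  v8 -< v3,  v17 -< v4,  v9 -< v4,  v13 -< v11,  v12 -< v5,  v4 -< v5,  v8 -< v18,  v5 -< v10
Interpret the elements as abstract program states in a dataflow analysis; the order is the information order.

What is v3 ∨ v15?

v11

Common upper bounds of {v3, v15}: v10, v11.
The least among these is v11.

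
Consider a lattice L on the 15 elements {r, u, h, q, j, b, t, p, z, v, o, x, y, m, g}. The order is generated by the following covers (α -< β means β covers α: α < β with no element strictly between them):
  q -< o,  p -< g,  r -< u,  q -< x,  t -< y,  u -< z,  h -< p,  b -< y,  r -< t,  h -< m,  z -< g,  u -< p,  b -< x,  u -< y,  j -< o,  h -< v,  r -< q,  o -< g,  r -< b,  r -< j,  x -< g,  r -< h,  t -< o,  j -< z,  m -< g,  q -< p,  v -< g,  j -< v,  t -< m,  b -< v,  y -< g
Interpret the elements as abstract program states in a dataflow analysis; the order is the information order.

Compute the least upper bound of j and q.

o

Common upper bounds of {j, q}: g, o.
The least among these is o.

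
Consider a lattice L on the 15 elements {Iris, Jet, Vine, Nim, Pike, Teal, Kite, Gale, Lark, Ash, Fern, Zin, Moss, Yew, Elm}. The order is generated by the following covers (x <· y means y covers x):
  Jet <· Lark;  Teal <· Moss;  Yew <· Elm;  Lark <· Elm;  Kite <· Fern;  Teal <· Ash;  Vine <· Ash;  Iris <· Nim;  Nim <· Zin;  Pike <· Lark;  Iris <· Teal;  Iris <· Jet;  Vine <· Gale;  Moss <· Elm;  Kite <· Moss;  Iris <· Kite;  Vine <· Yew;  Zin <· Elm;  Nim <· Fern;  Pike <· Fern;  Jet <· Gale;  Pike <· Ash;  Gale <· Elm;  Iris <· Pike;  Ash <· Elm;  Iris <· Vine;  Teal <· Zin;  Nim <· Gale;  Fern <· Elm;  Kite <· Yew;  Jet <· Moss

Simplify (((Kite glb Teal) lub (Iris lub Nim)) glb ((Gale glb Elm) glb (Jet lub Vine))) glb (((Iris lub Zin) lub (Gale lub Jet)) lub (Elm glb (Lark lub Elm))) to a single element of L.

Nim

Kite ∧ Teal = Iris
Iris ∨ Nim = Nim
Iris ∨ Nim = Nim
Gale ∧ Elm = Gale
Jet ∨ Vine = Gale
Gale ∧ Gale = Gale
Nim ∧ Gale = Nim
Iris ∨ Zin = Zin
Gale ∨ Jet = Gale
Zin ∨ Gale = Elm
Lark ∨ Elm = Elm
Elm ∧ Elm = Elm
Elm ∨ Elm = Elm
Nim ∧ Elm = Nim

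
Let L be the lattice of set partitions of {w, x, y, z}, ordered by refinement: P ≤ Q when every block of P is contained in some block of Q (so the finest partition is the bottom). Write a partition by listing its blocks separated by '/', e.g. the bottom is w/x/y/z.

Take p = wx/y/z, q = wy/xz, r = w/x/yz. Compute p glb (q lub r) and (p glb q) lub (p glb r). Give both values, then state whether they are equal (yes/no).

q lub r = wxyz, so p glb (q lub r) = wx/y/z glb wxyz = wx/y/z.
p glb q = w/x/y/z and p glb r = w/x/y/z, so (p glb q) lub (p glb r) = w/x/y/z lub w/x/y/z = w/x/y/z.
Equal: no.

wx/y/z; w/x/y/z; no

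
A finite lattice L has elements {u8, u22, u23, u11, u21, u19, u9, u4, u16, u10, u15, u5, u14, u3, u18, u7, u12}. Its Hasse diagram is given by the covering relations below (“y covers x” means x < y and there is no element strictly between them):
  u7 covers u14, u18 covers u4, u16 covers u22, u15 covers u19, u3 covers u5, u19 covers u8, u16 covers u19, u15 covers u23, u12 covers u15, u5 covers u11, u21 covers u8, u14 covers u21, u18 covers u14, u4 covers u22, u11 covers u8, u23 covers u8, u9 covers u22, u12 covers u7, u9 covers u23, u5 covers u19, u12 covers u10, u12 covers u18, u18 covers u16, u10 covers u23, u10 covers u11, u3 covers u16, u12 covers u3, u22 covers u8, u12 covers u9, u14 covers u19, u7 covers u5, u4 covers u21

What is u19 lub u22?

Common upper bounds of {u19, u22}: u12, u16, u18, u3.
The least among these is u16.

u16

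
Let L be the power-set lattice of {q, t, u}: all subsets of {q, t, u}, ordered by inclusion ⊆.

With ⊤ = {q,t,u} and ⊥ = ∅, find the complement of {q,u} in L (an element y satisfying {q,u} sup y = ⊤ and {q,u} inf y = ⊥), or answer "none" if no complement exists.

{t}

Need y with {q,u} ∨ y = {q,t,u} and {q,u} ∧ y = ∅.
Checking each element gives: {t}.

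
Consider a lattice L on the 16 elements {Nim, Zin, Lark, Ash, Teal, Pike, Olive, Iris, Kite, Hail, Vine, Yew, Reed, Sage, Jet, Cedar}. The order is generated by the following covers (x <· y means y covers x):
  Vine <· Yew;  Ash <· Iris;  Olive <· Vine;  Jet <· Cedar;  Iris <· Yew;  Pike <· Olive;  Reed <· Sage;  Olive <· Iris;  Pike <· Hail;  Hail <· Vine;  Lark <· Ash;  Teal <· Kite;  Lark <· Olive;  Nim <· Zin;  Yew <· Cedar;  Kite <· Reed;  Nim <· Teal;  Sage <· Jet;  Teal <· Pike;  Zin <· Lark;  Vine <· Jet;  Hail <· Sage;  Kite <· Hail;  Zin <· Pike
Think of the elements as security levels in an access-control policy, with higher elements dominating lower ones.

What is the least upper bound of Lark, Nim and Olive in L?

Common upper bounds of {Lark, Nim, Olive}: Cedar, Iris, Jet, Olive, Vine, Yew.
The least among these is Olive.

Olive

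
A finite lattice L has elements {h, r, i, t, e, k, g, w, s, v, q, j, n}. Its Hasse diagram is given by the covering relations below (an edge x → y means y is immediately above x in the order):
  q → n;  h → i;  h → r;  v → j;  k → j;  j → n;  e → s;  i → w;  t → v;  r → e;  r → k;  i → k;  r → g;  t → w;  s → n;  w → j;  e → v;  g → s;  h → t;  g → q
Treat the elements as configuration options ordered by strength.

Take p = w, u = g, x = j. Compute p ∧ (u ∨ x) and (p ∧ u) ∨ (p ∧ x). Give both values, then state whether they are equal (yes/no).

w; w; yes

u ∨ x = n, so p ∧ (u ∨ x) = w ∧ n = w.
p ∧ u = h and p ∧ x = w, so (p ∧ u) ∨ (p ∧ x) = h ∨ w = w.
Equal: yes.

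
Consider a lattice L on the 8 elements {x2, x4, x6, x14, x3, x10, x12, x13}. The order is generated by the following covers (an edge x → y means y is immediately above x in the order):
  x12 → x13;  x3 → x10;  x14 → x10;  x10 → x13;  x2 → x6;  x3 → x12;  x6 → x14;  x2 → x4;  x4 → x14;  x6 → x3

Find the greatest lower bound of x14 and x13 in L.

x14

Common lower bounds of {x14, x13}: x14, x2, x4, x6.
The greatest among these is x14.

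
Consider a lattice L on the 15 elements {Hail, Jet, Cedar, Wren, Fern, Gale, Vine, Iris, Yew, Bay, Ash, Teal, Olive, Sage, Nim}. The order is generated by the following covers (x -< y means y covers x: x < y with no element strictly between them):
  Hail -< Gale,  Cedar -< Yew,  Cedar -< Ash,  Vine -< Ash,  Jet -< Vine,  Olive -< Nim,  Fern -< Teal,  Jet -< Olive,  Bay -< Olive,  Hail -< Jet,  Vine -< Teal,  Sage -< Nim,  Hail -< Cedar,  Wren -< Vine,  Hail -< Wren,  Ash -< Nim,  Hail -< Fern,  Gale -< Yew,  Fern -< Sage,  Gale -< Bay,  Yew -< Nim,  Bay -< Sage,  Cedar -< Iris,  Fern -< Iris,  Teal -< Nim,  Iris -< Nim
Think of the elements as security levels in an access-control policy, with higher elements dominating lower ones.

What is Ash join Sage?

Nim

Common upper bounds of {Ash, Sage}: Nim.
The least among these is Nim.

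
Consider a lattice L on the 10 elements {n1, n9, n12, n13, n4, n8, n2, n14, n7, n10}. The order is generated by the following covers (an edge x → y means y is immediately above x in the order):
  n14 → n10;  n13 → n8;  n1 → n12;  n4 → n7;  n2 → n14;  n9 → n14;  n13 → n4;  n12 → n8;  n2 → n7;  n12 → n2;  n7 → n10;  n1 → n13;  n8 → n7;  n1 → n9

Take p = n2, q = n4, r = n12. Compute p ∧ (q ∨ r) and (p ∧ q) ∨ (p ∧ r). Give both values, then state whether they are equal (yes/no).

n2; n12; no

q ∨ r = n7, so p ∧ (q ∨ r) = n2 ∧ n7 = n2.
p ∧ q = n1 and p ∧ r = n12, so (p ∧ q) ∨ (p ∧ r) = n1 ∨ n12 = n12.
Equal: no.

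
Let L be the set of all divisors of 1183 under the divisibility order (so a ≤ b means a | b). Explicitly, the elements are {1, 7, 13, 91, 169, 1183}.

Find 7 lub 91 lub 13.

Common upper bounds of {7, 91, 13}: 1183, 91.
The least among these is 91.

91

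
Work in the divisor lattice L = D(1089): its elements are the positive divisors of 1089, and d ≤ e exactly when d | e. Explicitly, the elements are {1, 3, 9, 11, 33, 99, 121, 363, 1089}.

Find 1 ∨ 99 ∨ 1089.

In the divisibility order, the join is the least common multiple: lcm(1, 99, 1089) = 1089.

1089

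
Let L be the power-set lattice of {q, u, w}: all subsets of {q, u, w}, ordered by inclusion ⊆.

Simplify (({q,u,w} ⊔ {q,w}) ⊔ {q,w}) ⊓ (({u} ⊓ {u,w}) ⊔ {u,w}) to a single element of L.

{u,w}

{q,u,w} ∨ {q,w} = {q,u,w}
{q,u,w} ∨ {q,w} = {q,u,w}
{u} ∧ {u,w} = {u}
{u} ∨ {u,w} = {u,w}
{q,u,w} ∧ {u,w} = {u,w}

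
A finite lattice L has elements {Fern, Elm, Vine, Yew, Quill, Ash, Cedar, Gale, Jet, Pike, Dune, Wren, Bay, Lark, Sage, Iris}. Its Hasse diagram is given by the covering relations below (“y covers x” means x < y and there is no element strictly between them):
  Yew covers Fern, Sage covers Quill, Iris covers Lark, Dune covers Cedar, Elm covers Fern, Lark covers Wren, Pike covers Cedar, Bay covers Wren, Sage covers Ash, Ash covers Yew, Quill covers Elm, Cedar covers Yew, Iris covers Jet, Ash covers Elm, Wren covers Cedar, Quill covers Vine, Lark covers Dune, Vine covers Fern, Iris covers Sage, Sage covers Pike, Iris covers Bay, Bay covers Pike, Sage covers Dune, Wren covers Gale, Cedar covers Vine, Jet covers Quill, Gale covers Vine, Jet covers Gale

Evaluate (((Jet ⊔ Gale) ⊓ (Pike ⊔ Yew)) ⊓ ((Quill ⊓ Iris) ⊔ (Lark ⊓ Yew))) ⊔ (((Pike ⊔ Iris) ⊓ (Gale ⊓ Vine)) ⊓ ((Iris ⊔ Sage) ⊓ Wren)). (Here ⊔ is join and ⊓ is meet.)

Jet ∨ Gale = Jet
Pike ∨ Yew = Pike
Jet ∧ Pike = Vine
Quill ∧ Iris = Quill
Lark ∧ Yew = Yew
Quill ∨ Yew = Sage
Vine ∧ Sage = Vine
Pike ∨ Iris = Iris
Gale ∧ Vine = Vine
Iris ∧ Vine = Vine
Iris ∨ Sage = Iris
Iris ∧ Wren = Wren
Vine ∧ Wren = Vine
Vine ∨ Vine = Vine

Vine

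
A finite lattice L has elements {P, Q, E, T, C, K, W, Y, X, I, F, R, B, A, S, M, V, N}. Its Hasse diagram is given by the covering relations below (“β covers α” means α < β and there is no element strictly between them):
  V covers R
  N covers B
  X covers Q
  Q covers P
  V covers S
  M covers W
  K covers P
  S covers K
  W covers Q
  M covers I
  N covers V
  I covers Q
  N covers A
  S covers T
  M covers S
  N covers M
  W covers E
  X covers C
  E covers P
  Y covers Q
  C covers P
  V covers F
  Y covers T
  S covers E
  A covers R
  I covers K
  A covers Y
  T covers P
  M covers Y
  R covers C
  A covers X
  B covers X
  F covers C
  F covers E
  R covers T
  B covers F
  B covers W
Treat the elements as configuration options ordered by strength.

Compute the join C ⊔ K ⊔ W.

Common upper bounds of {C, K, W}: N.
The least among these is N.

N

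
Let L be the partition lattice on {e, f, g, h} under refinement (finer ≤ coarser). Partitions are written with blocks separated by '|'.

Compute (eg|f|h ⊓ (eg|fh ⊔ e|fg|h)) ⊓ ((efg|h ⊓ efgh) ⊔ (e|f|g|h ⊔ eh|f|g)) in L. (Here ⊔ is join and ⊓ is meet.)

eg|f|h

eg|fh ∨ e|fg|h = efgh
eg|f|h ∧ efgh = eg|f|h
efg|h ∧ efgh = efg|h
e|f|g|h ∨ eh|f|g = eh|f|g
efg|h ∨ eh|f|g = efgh
eg|f|h ∧ efgh = eg|f|h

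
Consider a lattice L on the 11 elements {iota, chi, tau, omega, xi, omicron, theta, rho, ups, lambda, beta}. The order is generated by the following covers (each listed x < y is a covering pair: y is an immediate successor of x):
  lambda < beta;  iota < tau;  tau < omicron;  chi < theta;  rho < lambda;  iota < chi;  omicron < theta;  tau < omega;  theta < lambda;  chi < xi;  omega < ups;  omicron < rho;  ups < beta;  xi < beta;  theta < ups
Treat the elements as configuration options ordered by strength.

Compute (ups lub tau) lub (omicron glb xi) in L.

ups ∨ tau = ups
omicron ∧ xi = iota
ups ∨ iota = ups

ups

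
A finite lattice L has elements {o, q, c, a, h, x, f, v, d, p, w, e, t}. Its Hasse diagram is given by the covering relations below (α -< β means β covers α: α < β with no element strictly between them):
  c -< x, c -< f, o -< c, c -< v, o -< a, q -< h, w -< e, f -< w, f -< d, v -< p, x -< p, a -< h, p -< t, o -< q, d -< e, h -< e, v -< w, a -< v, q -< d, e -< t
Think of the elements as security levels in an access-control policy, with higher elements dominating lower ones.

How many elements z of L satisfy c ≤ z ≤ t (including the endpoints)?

The interval [c, t] = {c, d, e, f, p, t, v, w, x}, which has 9 elements.

9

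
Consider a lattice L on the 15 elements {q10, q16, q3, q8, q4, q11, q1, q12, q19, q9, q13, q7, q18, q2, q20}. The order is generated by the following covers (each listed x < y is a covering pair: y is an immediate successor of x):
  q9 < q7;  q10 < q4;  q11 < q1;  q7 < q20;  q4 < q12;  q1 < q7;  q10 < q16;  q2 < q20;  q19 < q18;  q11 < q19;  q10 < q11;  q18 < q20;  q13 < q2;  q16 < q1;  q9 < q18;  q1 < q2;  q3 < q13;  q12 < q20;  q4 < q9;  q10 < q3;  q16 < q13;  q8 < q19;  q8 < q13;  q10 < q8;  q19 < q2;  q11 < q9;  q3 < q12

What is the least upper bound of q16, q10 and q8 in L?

Common upper bounds of {q16, q10, q8}: q13, q2, q20.
The least among these is q13.

q13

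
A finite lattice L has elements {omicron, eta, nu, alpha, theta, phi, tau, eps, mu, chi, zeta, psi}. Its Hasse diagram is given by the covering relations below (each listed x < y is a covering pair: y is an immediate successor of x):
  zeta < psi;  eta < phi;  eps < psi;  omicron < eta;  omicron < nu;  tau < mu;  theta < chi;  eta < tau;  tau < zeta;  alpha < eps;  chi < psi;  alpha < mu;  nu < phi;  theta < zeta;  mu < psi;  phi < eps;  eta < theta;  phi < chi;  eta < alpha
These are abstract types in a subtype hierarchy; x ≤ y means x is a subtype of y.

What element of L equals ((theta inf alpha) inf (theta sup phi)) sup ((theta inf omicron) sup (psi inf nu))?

phi

theta ∧ alpha = eta
theta ∨ phi = chi
eta ∧ chi = eta
theta ∧ omicron = omicron
psi ∧ nu = nu
omicron ∨ nu = nu
eta ∨ nu = phi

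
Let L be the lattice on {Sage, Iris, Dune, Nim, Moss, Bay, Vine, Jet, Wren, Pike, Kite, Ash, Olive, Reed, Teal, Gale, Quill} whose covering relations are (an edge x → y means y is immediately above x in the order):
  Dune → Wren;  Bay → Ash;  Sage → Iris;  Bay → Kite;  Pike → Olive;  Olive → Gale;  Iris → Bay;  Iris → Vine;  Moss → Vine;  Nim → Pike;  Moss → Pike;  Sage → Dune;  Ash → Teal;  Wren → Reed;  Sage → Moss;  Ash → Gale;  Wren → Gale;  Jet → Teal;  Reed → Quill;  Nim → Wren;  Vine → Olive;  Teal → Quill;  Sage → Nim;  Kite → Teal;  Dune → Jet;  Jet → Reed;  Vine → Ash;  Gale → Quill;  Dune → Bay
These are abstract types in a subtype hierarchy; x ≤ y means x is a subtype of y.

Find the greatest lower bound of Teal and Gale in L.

Ash

Common lower bounds of {Teal, Gale}: Ash, Bay, Dune, Iris, Moss, Sage, Vine.
The greatest among these is Ash.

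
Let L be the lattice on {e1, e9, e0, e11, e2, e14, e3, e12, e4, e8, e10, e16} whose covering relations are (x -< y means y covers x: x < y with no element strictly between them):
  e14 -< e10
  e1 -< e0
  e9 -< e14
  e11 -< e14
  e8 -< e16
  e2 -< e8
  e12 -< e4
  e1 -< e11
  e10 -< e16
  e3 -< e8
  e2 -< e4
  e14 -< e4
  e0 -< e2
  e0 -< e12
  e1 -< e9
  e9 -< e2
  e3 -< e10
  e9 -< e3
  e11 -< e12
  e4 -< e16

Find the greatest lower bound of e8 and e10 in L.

Common lower bounds of {e8, e10}: e1, e3, e9.
The greatest among these is e3.

e3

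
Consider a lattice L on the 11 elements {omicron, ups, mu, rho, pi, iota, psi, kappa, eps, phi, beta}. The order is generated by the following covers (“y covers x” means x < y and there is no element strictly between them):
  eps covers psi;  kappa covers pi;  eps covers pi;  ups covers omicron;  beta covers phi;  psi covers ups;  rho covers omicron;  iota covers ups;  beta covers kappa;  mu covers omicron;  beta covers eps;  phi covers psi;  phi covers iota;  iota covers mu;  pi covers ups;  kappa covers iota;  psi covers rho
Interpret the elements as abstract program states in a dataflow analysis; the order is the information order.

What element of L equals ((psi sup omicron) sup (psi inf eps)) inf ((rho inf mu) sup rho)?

rho

psi ∨ omicron = psi
psi ∧ eps = psi
psi ∨ psi = psi
rho ∧ mu = omicron
omicron ∨ rho = rho
psi ∧ rho = rho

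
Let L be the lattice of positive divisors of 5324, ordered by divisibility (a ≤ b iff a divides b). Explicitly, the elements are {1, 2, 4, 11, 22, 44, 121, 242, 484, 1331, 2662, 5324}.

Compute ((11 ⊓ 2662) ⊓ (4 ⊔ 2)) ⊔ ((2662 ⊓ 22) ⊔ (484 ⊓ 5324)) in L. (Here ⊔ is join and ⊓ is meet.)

484

11 ∧ 2662 = 11
4 ∨ 2 = 4
11 ∧ 4 = 1
2662 ∧ 22 = 22
484 ∧ 5324 = 484
22 ∨ 484 = 484
1 ∨ 484 = 484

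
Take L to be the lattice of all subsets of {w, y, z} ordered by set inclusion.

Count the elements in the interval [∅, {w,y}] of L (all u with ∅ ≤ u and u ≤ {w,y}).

4

The interval [∅, {w,y}] = {{w,y}, {w}, {y}, ∅}, which has 4 elements.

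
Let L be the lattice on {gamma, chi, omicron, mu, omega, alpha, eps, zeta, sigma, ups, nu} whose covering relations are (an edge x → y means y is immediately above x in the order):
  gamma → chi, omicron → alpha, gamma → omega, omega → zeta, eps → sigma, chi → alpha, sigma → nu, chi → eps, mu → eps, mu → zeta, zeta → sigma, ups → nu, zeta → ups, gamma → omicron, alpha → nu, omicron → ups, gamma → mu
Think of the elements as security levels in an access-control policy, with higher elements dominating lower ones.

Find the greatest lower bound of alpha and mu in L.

gamma

Common lower bounds of {alpha, mu}: gamma.
The greatest among these is gamma.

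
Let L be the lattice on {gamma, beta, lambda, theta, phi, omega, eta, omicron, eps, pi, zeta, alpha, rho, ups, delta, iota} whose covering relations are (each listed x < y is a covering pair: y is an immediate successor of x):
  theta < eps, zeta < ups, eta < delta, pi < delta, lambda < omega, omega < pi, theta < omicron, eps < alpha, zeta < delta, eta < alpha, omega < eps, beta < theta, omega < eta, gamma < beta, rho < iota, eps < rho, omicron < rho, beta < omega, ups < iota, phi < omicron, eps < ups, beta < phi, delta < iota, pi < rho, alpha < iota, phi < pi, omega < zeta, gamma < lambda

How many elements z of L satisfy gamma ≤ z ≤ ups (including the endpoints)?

The interval [gamma, ups] = {beta, eps, gamma, lambda, omega, theta, ups, zeta}, which has 8 elements.

8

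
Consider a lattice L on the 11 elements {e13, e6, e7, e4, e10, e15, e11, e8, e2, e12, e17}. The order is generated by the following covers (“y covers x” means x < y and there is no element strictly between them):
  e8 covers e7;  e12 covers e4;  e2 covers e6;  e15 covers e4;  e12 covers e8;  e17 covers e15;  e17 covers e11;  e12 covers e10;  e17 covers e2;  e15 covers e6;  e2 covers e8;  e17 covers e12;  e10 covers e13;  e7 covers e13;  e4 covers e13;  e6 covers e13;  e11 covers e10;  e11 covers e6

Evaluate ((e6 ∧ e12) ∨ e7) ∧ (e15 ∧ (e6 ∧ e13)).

e13

e6 ∧ e12 = e13
e13 ∨ e7 = e7
e6 ∧ e13 = e13
e15 ∧ e13 = e13
e7 ∧ e13 = e13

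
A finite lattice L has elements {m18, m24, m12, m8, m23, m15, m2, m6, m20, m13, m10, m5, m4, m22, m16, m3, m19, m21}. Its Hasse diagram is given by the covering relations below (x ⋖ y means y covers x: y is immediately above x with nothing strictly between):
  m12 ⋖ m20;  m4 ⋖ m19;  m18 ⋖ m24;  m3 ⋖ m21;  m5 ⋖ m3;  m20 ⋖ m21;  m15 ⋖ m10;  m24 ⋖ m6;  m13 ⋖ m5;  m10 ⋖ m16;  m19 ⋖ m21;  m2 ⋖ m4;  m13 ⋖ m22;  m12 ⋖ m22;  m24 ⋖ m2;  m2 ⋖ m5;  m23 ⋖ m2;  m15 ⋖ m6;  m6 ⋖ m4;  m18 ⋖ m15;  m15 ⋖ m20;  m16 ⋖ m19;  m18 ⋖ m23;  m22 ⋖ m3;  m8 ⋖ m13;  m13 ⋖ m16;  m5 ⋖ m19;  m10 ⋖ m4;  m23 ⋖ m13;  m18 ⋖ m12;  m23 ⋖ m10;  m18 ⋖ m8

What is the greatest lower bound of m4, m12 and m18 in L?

m18

Common lower bounds of {m4, m12, m18}: m18.
The greatest among these is m18.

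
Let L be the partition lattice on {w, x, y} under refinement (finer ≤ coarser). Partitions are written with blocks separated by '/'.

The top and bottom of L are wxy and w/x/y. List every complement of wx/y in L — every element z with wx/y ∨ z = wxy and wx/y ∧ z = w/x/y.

Need z with wx/y ∨ z = wxy and wx/y ∧ z = w/x/y.
Checking each element gives: w/xy, wy/x.

w/xy, wy/x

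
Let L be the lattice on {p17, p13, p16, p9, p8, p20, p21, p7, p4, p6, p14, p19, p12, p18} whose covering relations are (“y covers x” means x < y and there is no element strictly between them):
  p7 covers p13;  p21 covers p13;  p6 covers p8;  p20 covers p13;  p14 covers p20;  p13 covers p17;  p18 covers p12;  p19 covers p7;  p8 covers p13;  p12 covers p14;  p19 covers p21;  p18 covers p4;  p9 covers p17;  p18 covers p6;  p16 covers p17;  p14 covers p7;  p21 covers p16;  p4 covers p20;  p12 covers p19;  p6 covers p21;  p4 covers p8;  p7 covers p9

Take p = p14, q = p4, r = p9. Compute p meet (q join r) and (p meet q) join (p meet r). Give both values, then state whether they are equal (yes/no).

q join r = p18, so p meet (q join r) = p14 meet p18 = p14.
p meet q = p20 and p meet r = p9, so (p meet q) join (p meet r) = p20 join p9 = p14.
Equal: yes.

p14; p14; yes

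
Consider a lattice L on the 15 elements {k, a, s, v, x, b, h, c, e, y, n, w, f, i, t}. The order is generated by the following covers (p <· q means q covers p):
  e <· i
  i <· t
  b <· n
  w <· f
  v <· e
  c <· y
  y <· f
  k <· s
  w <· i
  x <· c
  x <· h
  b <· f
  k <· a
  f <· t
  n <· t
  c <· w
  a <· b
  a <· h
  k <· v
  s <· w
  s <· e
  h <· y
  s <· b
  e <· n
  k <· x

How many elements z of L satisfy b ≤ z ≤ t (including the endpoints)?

4

The interval [b, t] = {b, f, n, t}, which has 4 elements.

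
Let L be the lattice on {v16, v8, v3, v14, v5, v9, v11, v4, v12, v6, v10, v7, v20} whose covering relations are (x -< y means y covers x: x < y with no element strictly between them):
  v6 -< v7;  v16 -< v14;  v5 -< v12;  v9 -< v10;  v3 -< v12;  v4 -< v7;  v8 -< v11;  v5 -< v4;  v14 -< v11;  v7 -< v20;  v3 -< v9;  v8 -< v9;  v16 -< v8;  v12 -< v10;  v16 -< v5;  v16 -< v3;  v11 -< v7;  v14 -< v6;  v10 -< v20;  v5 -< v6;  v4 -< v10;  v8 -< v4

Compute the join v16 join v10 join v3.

Common upper bounds of {v16, v10, v3}: v10, v20.
The least among these is v10.

v10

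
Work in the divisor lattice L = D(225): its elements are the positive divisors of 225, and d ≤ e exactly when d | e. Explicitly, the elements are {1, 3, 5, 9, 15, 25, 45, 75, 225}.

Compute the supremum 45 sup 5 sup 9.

In the divisibility order, the join is the least common multiple: lcm(45, 5, 9) = 45.

45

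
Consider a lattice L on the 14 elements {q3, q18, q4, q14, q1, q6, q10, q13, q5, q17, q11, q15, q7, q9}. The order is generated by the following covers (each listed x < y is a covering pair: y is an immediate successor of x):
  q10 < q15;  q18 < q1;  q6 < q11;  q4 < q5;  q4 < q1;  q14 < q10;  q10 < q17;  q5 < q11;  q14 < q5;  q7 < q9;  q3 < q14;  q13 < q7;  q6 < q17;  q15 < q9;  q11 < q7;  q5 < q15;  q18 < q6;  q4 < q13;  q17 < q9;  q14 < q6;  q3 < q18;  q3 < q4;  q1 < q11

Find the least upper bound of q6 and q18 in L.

Common upper bounds of {q6, q18}: q11, q17, q6, q7, q9.
The least among these is q6.

q6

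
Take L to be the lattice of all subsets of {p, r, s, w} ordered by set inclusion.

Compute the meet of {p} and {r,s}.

Under ⊆, meet is intersection: {p} ∩ {r,s} = ∅.

∅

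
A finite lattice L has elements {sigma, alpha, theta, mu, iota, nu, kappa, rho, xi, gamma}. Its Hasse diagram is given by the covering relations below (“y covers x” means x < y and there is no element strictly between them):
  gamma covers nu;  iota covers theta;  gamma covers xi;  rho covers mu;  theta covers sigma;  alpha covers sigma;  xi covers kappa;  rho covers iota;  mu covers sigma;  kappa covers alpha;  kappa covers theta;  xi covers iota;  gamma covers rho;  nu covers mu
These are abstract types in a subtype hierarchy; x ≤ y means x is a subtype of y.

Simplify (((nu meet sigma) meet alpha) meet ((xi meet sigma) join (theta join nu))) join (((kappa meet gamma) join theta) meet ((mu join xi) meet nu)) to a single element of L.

sigma

nu ∧ sigma = sigma
sigma ∧ alpha = sigma
xi ∧ sigma = sigma
theta ∨ nu = gamma
sigma ∨ gamma = gamma
sigma ∧ gamma = sigma
kappa ∧ gamma = kappa
kappa ∨ theta = kappa
mu ∨ xi = gamma
gamma ∧ nu = nu
kappa ∧ nu = sigma
sigma ∨ sigma = sigma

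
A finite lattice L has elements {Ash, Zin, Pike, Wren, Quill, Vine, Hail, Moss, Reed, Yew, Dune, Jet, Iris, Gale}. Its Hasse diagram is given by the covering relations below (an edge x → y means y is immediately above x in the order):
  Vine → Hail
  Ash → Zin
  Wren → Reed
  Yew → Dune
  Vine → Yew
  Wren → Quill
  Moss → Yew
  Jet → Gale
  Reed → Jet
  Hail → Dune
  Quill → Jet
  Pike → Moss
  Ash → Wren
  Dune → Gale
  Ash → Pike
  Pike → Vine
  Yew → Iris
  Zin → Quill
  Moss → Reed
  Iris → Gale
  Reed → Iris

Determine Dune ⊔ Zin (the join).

Gale

Common upper bounds of {Dune, Zin}: Gale.
The least among these is Gale.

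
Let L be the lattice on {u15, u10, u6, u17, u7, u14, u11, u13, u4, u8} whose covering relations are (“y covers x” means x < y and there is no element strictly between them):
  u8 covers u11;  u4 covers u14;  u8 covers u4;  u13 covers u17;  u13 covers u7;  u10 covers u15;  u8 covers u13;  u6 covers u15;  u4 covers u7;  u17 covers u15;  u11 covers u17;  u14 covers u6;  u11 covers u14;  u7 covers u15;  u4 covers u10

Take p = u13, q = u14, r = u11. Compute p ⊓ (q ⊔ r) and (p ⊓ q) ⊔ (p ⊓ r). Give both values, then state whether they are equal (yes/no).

u17; u17; yes

q ⊔ r = u11, so p ⊓ (q ⊔ r) = u13 ⊓ u11 = u17.
p ⊓ q = u15 and p ⊓ r = u17, so (p ⊓ q) ⊔ (p ⊓ r) = u15 ⊔ u17 = u17.
Equal: yes.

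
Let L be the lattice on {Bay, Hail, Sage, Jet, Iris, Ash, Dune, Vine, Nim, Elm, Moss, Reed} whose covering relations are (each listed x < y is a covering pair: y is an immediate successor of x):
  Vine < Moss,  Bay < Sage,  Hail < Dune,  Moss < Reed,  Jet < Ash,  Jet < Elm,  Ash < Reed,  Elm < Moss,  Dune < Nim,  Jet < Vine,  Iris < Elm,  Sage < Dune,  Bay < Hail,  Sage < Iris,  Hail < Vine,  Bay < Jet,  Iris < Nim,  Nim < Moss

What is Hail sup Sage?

Dune

Common upper bounds of {Hail, Sage}: Dune, Moss, Nim, Reed.
The least among these is Dune.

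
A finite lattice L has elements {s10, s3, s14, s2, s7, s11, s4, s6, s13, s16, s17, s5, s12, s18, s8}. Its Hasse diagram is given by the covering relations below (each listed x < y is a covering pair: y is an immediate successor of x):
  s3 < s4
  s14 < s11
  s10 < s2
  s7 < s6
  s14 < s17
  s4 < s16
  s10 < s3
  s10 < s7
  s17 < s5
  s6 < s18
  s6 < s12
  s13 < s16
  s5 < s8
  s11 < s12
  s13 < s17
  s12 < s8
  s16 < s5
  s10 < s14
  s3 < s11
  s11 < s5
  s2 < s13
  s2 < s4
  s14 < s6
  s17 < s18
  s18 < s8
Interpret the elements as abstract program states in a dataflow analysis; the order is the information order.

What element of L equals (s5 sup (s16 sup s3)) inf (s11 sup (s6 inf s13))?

s16 ∨ s3 = s16
s5 ∨ s16 = s5
s6 ∧ s13 = s10
s11 ∨ s10 = s11
s5 ∧ s11 = s11

s11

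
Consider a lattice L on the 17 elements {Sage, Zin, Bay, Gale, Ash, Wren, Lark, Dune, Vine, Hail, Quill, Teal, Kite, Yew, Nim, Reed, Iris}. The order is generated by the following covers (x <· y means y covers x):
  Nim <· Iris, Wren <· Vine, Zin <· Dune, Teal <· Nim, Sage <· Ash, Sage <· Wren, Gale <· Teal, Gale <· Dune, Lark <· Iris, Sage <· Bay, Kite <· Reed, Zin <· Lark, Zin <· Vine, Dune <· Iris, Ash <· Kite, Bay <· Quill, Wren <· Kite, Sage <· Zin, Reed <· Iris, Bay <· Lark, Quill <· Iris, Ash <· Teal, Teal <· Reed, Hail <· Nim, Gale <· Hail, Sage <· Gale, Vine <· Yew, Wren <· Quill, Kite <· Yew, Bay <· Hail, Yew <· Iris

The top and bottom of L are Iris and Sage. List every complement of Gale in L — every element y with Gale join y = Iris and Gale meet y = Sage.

Need y with Gale ∨ y = Iris and Gale ∧ y = Sage.
Checking each element gives: Lark, Quill, Vine, Yew.

Lark, Quill, Vine, Yew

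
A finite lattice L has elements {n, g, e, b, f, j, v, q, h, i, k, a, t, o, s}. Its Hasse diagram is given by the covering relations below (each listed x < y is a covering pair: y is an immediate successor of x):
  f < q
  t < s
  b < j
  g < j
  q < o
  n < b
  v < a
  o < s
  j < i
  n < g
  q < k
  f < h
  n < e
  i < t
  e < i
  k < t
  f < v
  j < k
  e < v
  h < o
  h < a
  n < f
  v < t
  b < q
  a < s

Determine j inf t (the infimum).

j

Common lower bounds of {j, t}: b, g, j, n.
The greatest among these is j.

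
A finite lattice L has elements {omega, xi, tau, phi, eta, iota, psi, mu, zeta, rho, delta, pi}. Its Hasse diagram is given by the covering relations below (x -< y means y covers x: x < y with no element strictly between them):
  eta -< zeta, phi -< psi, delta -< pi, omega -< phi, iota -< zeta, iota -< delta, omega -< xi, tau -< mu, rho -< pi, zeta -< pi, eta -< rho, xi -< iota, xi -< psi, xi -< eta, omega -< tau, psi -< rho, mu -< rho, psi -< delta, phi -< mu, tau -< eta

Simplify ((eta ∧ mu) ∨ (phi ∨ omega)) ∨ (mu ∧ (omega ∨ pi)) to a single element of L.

eta ∧ mu = tau
phi ∨ omega = phi
tau ∨ phi = mu
omega ∨ pi = pi
mu ∧ pi = mu
mu ∨ mu = mu

mu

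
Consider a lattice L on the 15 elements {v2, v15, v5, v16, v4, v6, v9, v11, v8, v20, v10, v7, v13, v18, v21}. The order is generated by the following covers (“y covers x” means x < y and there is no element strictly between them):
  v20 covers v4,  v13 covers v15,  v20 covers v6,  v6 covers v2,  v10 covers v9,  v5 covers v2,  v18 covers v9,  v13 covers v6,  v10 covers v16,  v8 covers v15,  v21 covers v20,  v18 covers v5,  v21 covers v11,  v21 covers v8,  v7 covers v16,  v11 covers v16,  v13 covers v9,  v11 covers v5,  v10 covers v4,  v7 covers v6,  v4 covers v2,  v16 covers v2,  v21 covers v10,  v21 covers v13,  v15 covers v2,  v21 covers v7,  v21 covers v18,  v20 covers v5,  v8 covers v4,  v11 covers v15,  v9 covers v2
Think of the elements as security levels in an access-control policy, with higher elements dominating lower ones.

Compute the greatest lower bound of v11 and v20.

v5

Common lower bounds of {v11, v20}: v2, v5.
The greatest among these is v5.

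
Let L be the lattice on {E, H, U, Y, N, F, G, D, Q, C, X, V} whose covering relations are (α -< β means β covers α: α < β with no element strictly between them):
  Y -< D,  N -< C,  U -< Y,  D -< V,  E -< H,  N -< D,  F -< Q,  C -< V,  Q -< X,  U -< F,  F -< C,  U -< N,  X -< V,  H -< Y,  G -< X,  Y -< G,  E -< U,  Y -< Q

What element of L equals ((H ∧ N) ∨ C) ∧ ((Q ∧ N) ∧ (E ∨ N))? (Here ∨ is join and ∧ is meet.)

H ∧ N = E
E ∨ C = C
Q ∧ N = U
E ∨ N = N
U ∧ N = U
C ∧ U = U

U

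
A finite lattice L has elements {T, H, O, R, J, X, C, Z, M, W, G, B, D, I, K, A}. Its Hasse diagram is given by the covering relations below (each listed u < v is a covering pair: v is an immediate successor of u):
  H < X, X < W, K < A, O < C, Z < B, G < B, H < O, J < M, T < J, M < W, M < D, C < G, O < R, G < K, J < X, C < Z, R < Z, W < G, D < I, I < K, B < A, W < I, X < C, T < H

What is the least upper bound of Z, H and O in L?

Z

Common upper bounds of {Z, H, O}: A, B, Z.
The least among these is Z.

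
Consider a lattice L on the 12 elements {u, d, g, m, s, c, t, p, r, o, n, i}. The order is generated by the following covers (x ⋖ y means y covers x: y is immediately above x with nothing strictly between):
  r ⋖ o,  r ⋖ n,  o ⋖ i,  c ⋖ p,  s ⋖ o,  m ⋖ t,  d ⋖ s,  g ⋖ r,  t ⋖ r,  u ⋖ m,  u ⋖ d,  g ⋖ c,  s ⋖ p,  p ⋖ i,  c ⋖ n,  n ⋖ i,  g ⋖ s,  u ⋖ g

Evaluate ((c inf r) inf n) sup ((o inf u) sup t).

r

c ∧ r = g
g ∧ n = g
o ∧ u = u
u ∨ t = t
g ∨ t = r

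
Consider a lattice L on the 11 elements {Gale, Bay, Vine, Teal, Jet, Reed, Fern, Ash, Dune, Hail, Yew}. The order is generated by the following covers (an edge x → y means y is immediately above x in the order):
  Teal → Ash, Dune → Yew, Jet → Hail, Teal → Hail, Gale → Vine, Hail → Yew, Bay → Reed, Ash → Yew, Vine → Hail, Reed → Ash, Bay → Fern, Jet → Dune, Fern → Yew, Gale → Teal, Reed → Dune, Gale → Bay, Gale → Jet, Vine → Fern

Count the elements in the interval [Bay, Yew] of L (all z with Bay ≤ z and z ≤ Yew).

The interval [Bay, Yew] = {Ash, Bay, Dune, Fern, Reed, Yew}, which has 6 elements.

6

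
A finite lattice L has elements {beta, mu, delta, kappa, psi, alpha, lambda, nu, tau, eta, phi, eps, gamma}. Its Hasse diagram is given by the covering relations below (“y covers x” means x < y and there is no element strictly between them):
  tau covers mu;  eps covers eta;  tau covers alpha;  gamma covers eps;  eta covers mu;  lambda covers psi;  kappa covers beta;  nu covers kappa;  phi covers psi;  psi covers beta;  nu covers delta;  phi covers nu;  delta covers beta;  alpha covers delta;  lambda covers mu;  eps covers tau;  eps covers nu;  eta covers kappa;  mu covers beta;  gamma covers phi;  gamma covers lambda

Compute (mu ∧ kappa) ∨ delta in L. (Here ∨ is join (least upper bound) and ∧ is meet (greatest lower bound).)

delta

mu ∧ kappa = beta
beta ∨ delta = delta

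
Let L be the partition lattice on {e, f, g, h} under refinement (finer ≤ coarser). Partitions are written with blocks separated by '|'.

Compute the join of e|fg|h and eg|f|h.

Common upper bounds of {e|fg|h, eg|f|h}: efgh, efg|h.
The least among these is efg|h.

efg|h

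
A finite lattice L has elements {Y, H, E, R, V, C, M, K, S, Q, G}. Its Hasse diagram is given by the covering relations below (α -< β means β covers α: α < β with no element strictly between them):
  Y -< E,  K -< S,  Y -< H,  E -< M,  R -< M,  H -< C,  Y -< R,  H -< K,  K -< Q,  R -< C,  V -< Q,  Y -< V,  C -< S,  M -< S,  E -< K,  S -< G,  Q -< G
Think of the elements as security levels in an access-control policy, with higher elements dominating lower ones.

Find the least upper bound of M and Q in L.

Common upper bounds of {M, Q}: G.
The least among these is G.

G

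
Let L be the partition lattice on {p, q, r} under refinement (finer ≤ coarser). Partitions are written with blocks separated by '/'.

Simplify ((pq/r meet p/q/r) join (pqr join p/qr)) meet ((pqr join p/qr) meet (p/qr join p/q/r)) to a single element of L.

p/qr

pq/r ∧ p/q/r = p/q/r
pqr ∨ p/qr = pqr
p/q/r ∨ pqr = pqr
pqr ∨ p/qr = pqr
p/qr ∨ p/q/r = p/qr
pqr ∧ p/qr = p/qr
pqr ∧ p/qr = p/qr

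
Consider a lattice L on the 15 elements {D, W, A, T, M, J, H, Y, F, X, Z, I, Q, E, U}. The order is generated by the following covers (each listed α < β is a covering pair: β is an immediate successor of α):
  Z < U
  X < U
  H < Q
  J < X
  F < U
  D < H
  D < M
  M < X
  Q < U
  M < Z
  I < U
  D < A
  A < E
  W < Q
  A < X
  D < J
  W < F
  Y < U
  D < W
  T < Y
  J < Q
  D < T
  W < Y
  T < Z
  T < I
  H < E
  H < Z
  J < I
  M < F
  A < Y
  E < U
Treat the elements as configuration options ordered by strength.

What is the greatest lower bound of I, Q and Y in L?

Common lower bounds of {I, Q, Y}: D.
The greatest among these is D.

D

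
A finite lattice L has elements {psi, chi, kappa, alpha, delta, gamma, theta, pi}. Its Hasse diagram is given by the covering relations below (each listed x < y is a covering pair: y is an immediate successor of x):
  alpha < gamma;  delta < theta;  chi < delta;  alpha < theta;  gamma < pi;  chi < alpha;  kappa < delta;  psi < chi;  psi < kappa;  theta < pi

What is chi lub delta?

Common upper bounds of {chi, delta}: delta, pi, theta.
The least among these is delta.

delta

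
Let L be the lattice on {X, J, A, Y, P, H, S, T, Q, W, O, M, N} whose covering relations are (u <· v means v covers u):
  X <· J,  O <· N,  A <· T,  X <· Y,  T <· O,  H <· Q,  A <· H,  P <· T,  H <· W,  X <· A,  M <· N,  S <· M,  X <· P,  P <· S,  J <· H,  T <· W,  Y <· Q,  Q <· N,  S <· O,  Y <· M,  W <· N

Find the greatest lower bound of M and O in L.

Common lower bounds of {M, O}: P, S, X.
The greatest among these is S.

S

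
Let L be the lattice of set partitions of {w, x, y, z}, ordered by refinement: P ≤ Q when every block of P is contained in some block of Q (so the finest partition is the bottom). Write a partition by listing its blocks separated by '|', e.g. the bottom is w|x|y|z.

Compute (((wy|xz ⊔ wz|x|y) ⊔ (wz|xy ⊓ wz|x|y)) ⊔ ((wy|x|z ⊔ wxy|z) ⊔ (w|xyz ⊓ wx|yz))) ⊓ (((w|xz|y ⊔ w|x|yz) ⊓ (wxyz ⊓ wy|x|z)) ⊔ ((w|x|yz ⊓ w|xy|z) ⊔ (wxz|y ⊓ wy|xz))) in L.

w|xz|y

wy|xz ∨ wz|x|y = wxyz
wz|xy ∧ wz|x|y = wz|x|y
wxyz ∨ wz|x|y = wxyz
wy|x|z ∨ wxy|z = wxy|z
w|xyz ∧ wx|yz = w|x|yz
wxy|z ∨ w|x|yz = wxyz
wxyz ∨ wxyz = wxyz
w|xz|y ∨ w|x|yz = w|xyz
wxyz ∧ wy|x|z = wy|x|z
w|xyz ∧ wy|x|z = w|x|y|z
w|x|yz ∧ w|xy|z = w|x|y|z
wxz|y ∧ wy|xz = w|xz|y
w|x|y|z ∨ w|xz|y = w|xz|y
w|x|y|z ∨ w|xz|y = w|xz|y
wxyz ∧ w|xz|y = w|xz|y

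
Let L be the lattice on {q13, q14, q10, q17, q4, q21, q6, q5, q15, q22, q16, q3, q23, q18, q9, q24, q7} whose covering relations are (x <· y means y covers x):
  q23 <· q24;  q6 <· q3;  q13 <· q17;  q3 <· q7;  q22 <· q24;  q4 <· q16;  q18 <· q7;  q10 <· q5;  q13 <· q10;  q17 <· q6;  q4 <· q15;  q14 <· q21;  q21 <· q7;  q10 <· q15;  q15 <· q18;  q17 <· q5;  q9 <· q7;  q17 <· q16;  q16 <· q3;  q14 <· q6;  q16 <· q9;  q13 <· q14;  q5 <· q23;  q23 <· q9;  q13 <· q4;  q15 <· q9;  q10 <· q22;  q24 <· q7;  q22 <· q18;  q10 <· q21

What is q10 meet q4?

Common lower bounds of {q10, q4}: q13.
The greatest among these is q13.

q13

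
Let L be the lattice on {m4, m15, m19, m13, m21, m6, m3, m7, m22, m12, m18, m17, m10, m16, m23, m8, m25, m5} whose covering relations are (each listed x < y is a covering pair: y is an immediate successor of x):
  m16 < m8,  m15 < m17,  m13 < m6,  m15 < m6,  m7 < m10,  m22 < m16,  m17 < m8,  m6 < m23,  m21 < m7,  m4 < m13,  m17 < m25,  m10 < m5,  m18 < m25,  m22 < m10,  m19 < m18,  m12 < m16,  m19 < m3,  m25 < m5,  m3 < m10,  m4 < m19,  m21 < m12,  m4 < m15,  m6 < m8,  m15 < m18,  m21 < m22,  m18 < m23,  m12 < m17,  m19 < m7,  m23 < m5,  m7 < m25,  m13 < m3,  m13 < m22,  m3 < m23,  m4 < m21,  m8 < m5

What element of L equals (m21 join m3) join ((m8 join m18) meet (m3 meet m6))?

m10

m21 ∨ m3 = m10
m8 ∨ m18 = m5
m3 ∧ m6 = m13
m5 ∧ m13 = m13
m10 ∨ m13 = m10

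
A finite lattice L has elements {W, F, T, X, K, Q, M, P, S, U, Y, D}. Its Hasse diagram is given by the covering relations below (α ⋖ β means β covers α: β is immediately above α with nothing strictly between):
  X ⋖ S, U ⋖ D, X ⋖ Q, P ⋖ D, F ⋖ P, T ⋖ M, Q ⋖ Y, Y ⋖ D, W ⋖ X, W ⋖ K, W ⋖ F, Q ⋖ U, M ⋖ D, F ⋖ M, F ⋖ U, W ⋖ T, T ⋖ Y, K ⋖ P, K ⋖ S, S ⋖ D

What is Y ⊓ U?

Common lower bounds of {Y, U}: Q, W, X.
The greatest among these is Q.

Q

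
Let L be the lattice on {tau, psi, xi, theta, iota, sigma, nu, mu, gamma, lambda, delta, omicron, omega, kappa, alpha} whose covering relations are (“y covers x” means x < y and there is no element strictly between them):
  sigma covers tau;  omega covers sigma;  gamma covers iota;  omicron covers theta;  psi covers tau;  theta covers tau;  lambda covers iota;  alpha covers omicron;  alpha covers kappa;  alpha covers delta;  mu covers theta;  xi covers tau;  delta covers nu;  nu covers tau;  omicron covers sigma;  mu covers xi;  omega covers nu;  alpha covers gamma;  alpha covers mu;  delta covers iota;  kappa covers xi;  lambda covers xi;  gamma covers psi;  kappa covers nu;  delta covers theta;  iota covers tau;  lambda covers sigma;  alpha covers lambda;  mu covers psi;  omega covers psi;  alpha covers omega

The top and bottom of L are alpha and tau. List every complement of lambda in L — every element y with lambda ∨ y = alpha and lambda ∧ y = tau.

Need y with lambda ∨ y = alpha and lambda ∧ y = tau.
Checking each element gives: nu, psi, theta.

nu, psi, theta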